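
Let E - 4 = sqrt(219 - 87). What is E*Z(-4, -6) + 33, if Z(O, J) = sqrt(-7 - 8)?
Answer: 33 + 2*I*sqrt(15)*(2 + sqrt(33)) ≈ 33.0 + 59.989*I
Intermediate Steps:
E = 4 + 2*sqrt(33) (E = 4 + sqrt(219 - 87) = 4 + sqrt(132) = 4 + 2*sqrt(33) ≈ 15.489)
Z(O, J) = I*sqrt(15) (Z(O, J) = sqrt(-15) = I*sqrt(15))
E*Z(-4, -6) + 33 = (4 + 2*sqrt(33))*(I*sqrt(15)) + 33 = I*sqrt(15)*(4 + 2*sqrt(33)) + 33 = 33 + I*sqrt(15)*(4 + 2*sqrt(33))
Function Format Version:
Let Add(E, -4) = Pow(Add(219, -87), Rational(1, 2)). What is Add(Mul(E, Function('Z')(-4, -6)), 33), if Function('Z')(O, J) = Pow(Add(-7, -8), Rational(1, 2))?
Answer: Add(33, Mul(2, I, Pow(15, Rational(1, 2)), Add(2, Pow(33, Rational(1, 2))))) ≈ Add(33.000, Mul(59.989, I))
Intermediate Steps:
E = Add(4, Mul(2, Pow(33, Rational(1, 2)))) (E = Add(4, Pow(Add(219, -87), Rational(1, 2))) = Add(4, Pow(132, Rational(1, 2))) = Add(4, Mul(2, Pow(33, Rational(1, 2)))) ≈ 15.489)
Function('Z')(O, J) = Mul(I, Pow(15, Rational(1, 2))) (Function('Z')(O, J) = Pow(-15, Rational(1, 2)) = Mul(I, Pow(15, Rational(1, 2))))
Add(Mul(E, Function('Z')(-4, -6)), 33) = Add(Mul(Add(4, Mul(2, Pow(33, Rational(1, 2)))), Mul(I, Pow(15, Rational(1, 2)))), 33) = Add(Mul(I, Pow(15, Rational(1, 2)), Add(4, Mul(2, Pow(33, Rational(1, 2))))), 33) = Add(33, Mul(I, Pow(15, Rational(1, 2)), Add(4, Mul(2, Pow(33, Rational(1, 2))))))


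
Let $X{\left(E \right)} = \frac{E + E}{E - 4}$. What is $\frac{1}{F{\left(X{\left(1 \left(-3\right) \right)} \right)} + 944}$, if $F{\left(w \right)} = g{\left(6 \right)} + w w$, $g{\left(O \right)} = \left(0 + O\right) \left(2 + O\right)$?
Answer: $\frac{49}{48644} \approx 0.0010073$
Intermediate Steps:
$g{\left(O \right)} = O \left(2 + O\right)$
$X{\left(E \right)} = \frac{2 E}{-4 + E}$
$F{\left(w \right)} = 48 + w^{2}$ ($F{\left(w \right)} = 6 \left(2 + 6\right) + w w = 6 \cdot 8 + w^{2} = 48 + w^{2}$)
$\frac{1}{F{\left(X{\left(1 \left(-3\right) \right)} \right)} + 944} = \frac{1}{\left(48 + \left(\frac{2 \cdot 1 \left(-3\right)}{-4 + 1 \left(-3\right)}\right)^{2}\right) + 944} = \frac{1}{\left(48 + \left(2 \left(-3\right) \frac{1}{-4 - 3}\right)^{2}\right) + 944} = \frac{1}{\left(48 + \left(2 \left(-3\right) \frac{1}{-7}\right)^{2}\right) + 944} = \frac{1}{\left(48 + \left(2 \left(-3\right) \left(- \frac{1}{7}\right)\right)^{2}\right) + 944} = \frac{1}{\left(48 + \left(\frac{6}{7}\right)^{2}\right) + 944} = \frac{1}{\left(48 + \frac{36}{49}\right) + 944} = \frac{1}{\frac{2388}{49} + 944} = \frac{1}{\frac{48644}{49}} = \frac{49}{48644}$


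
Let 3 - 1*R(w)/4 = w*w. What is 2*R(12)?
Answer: -1128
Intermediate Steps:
R(w) = 12 - 4*w² (R(w) = 12 - 4*w*w = 12 - 4*w²)
2*R(12) = 2*(12 - 4*12²) = 2*(12 - 4*144) = 2*(12 - 576) = 2*(-564) = -1128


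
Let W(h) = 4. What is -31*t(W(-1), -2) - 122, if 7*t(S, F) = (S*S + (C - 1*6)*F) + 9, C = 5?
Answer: -1691/7 ≈ -241.57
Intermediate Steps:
t(S, F) = 9/7 - F/7 + S²/7 (t(S, F) = ((S*S + (5 - 1*6)*F) + 9)/7 = ((S² + (5 - 6)*F) + 9)/7 = ((S² - F) + 9)/7 = (9 + S² - F)/7 = 9/7 - F/7 + S²/7)
-31*t(W(-1), -2) - 122 = -31*(9/7 - ⅐*(-2) + (⅐)*4²) - 122 = -31*(9/7 + 2/7 + (⅐)*16) - 122 = -31*(9/7 + 2/7 + 16/7) - 122 = -31*27/7 - 122 = -837/7 - 122 = -1691/7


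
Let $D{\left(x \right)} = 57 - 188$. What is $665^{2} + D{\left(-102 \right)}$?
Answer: $442094$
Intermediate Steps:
$D{\left(x \right)} = -131$ ($D{\left(x \right)} = 57 - 188 = -131$)
$665^{2} + D{\left(-102 \right)} = 665^{2} - 131 = 442225 - 131 = 442094$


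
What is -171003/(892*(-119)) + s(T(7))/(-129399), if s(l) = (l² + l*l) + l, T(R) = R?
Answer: 61950901/38474636 ≈ 1.6102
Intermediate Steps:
s(l) = l + 2*l² (s(l) = (l² + l²) + l = 2*l² + l = l + 2*l²)
-171003/(892*(-119)) + s(T(7))/(-129399) = -171003/(892*(-119)) + (7*(1 + 2*7))/(-129399) = -171003/(-106148) + (7*(1 + 14))*(-1/129399) = -171003*(-1/106148) + (7*15)*(-1/129399) = 1437/892 + 105*(-1/129399) = 1437/892 - 35/43133 = 61950901/38474636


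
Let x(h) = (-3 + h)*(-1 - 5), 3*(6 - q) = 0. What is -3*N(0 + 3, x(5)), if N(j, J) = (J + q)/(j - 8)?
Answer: -18/5 ≈ -3.6000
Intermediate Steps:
q = 6 (q = 6 - ⅓*0 = 6 + 0 = 6)
x(h) = 18 - 6*h (x(h) = (-3 + h)*(-6) = 18 - 6*h)
N(j, J) = (6 + J)/(-8 + j) (N(j, J) = (J + 6)/(j - 8) = (6 + J)/(-8 + j))
-3*N(0 + 3, x(5)) = -3*(6 + (18 - 6*5))/(-8 + (0 + 3)) = -3*(6 + (18 - 30))/(-8 + 3) = -3*(6 - 12)/(-5) = -(-3)*(-6)/5 = -3*6/5 = -18/5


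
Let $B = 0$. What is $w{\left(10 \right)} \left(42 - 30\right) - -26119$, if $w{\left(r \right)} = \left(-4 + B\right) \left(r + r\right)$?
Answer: $25159$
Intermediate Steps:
$w{\left(r \right)} = - 8 r$ ($w{\left(r \right)} = \left(-4 + 0\right) \left(r + r\right) = - 4 \cdot 2 r = - 8 r$)
$w{\left(10 \right)} \left(42 - 30\right) - -26119 = \left(-8\right) 10 \left(42 - 30\right) - -26119 = \left(-80\right) 12 + 26119 = -960 + 26119 = 25159$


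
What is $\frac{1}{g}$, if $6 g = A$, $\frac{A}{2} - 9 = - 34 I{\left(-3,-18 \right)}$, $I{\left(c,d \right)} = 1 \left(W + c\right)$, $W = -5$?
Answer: $\frac{3}{281} \approx 0.010676$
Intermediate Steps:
$I{\left(c,d \right)} = -5 + c$ ($I{\left(c,d \right)} = 1 \left(-5 + c\right) = -5 + c$)
$A = 562$ ($A = 18 + 2 \left(- 34 \left(-5 - 3\right)\right) = 18 + 2 \left(\left(-34\right) \left(-8\right)\right) = 18 + 2 \cdot 272 = 18 + 544 = 562$)
$g = \frac{281}{3}$ ($g = \frac{1}{6} \cdot 562 = \frac{281}{3} \approx 93.667$)
$\frac{1}{g} = \frac{1}{\frac{281}{3}} = \frac{3}{281}$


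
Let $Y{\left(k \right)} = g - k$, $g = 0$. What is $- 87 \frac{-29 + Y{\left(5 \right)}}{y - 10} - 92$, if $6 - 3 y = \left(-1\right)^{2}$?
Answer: $- \frac{11174}{25} \approx -446.96$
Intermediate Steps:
$y = \frac{5}{3}$ ($y = 2 - \frac{\left(-1\right)^{2}}{3} = 2 - \frac{1}{3} = \frac{5}{3} \approx 1.6667$)
$Y{\left(k \right)} = - k$ ($Y{\left(k \right)} = 0 - k = - k$)
$- 87 \frac{-29 + Y{\left(5 \right)}}{y - 10} - 92 = - 87 \frac{-29 - 5}{\frac{5}{3} - 10} - 92 = - 87 \frac{-29 - 5}{- \frac{25}{3}} - 92 = - 87 \left(\left(-34\right) \left(- \frac{3}{25}\right)\right) - 92 = \left(-87\right) \frac{102}{25} - 92 = - \frac{8874}{25} - 92 = - \frac{11174}{25}$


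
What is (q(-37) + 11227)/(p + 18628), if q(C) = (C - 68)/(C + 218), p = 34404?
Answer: 1015991/4799396 ≈ 0.21169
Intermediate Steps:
q(C) = (-68 + C)/(218 + C)
(q(-37) + 11227)/(p + 18628) = ((-68 - 37)/(218 - 37) + 11227)/(34404 + 18628) = (-105/181 + 11227)/53032 = ((1/181)*(-105) + 11227)*(1/53032) = (-105/181 + 11227)*(1/53032) = (2031982/181)*(1/53032) = 1015991/4799396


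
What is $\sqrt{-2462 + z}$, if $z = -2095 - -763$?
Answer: $i \sqrt{3794} \approx 61.595 i$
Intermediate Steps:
$z = -1332$ ($z = -2095 + 763 = -1332$)
$\sqrt{-2462 + z} = \sqrt{-2462 - 1332} = \sqrt{-3794} = i \sqrt{3794}$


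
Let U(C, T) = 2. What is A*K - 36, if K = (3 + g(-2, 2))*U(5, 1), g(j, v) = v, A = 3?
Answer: -6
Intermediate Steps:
K = 10 (K = (3 + 2)*2 = 5*2 = 10)
A*K - 36 = 3*10 - 36 = 30 - 36 = -6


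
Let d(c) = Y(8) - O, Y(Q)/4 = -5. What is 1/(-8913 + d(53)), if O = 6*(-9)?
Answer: -1/8879 ≈ -0.00011263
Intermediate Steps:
Y(Q) = -20 (Y(Q) = 4*(-5) = -20)
O = -54
d(c) = 34 (d(c) = -20 - 1*(-54) = -20 + 54 = 34)
1/(-8913 + d(53)) = 1/(-8913 + 34) = 1/(-8879) = -1/8879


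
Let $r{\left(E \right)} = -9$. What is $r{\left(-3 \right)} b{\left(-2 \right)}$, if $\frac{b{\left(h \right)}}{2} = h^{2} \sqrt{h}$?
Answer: $- 72 i \sqrt{2} \approx - 101.82 i$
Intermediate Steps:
$b{\left(h \right)} = 2 h^{\frac{5}{2}}$ ($b{\left(h \right)} = 2 h^{2} \sqrt{h} = 2 h^{\frac{5}{2}}$)
$r{\left(-3 \right)} b{\left(-2 \right)} = - 9 \cdot 2 \left(-2\right)^{\frac{5}{2}} = - 9 \cdot 2 \cdot 4 i \sqrt{2} = - 9 \cdot 8 i \sqrt{2} = - 72 i \sqrt{2}$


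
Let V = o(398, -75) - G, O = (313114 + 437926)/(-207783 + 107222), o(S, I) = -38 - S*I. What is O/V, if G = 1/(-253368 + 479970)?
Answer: -170187166080/679335694699703 ≈ -0.00025052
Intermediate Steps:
o(S, I) = -38 - I*S
G = 1/226602 ≈ 4.4130e-6
O = -751040/100561 (O = 751040/(-100561) = 751040*(-1/100561) = -751040/100561 ≈ -7.4685)
V = 6755458823/226602 (V = (-38 - 1*(-75)*398) - 1*1/226602 = (-38 + 29850) - 1/226602 = 29812 - 1/226602 = 6755458823/226602 ≈ 29812.)
O/V = -751040/(100561*6755458823/226602) = -751040/100561*226602/6755458823 = -170187166080/679335694699703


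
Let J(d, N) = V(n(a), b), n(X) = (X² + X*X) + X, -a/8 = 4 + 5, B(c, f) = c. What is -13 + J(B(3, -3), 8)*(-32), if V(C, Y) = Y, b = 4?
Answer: -141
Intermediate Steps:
a = -72 (a = -8*(4 + 5) = -8*9 = -72)
n(X) = X + 2*X² (n(X) = (X² + X²) + X = 2*X² + X = X + 2*X²)
J(d, N) = 4
-13 + J(B(3, -3), 8)*(-32) = -13 + 4*(-32) = -13 - 128 = -141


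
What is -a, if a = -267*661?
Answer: 176487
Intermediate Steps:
a = -176487
-a = -1*(-176487) = 176487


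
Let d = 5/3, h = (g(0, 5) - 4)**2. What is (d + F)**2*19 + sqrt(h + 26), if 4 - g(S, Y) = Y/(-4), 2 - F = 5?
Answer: 1405/36 ≈ 39.028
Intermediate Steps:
F = -3 (F = 2 - 1*5 = 2 - 5 = -3)
g(S, Y) = 4 + Y/4 (g(S, Y) = 4 - Y/(-4) = 4 - Y*(-1)/4 = 4 - (-1)*Y/4 = 4 + Y/4)
h = 25/16 (h = ((4 + (1/4)*5) - 4)**2 = ((4 + 5/4) - 4)**2 = (21/4 - 4)**2 = (5/4)**2 = 25/16 ≈ 1.5625)
d = 5/3 (d = 5*(1/3) = 5/3 ≈ 1.6667)
(d + F)**2*19 + sqrt(h + 26) = (5/3 - 3)**2*19 + sqrt(25/16 + 26) = (-4/3)**2*19 + sqrt(441/16) = (16/9)*19 + 21/4 = 304/9 + 21/4 = 1405/36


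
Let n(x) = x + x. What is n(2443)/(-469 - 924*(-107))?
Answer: 698/14057 ≈ 0.049655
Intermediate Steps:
n(x) = 2*x
n(2443)/(-469 - 924*(-107)) = (2*2443)/(-469 - 924*(-107)) = 4886/(-469 + 98868) = 4886/98399 = 4886*(1/98399) = 698/14057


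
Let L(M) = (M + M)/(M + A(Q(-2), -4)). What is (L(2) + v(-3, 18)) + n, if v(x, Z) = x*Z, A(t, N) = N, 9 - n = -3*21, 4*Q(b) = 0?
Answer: 16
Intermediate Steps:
Q(b) = 0 (Q(b) = (¼)*0 = 0)
n = 72 (n = 9 - (-3)*21 = 9 - 1*(-63) = 9 + 63 = 72)
L(M) = 2*M/(-4 + M) (L(M) = (M + M)/(M - 4) = (2*M)/(-4 + M) = 2*M/(-4 + M))
v(x, Z) = Z*x
(L(2) + v(-3, 18)) + n = (2*2/(-4 + 2) + 18*(-3)) + 72 = (2*2/(-2) - 54) + 72 = (2*2*(-½) - 54) + 72 = (-2 - 54) + 72 = -56 + 72 = 16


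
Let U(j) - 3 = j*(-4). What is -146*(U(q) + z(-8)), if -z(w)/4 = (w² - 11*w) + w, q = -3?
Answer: 81906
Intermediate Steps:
z(w) = -4*w² + 40*w (z(w) = -4*((w² - 11*w) + w) = -4*(w² - 10*w) = -4*w² + 40*w)
U(j) = 3 - 4*j (U(j) = 3 + j*(-4) = 3 - 4*j)
-146*(U(q) + z(-8)) = -146*((3 - 4*(-3)) + 4*(-8)*(10 - 1*(-8))) = -146*((3 + 12) + 4*(-8)*(10 + 8)) = -146*(15 + 4*(-8)*18) = -146*(15 - 576) = -146*(-561) = 81906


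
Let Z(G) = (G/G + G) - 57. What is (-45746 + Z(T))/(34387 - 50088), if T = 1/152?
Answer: 6961903/2386552 ≈ 2.9171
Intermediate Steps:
T = 1/152 ≈ 0.0065789
Z(G) = -56 + G (Z(G) = (1 + G) - 57 = -56 + G)
(-45746 + Z(T))/(34387 - 50088) = (-45746 + (-56 + 1/152))/(34387 - 50088) = (-45746 - 8511/152)/(-15701) = -6961903/152*(-1/15701) = 6961903/2386552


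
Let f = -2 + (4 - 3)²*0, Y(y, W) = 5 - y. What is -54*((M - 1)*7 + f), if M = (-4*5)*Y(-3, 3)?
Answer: 60966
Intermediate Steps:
M = -160 (M = (-4*5)*(5 - 1*(-3)) = -20*(5 + 3) = -20*8 = -160)
f = -2 (f = -2 + 1²*0 = -2 + 1*0 = -2 + 0 = -2)
-54*((M - 1)*7 + f) = -54*((-160 - 1)*7 - 2) = -54*(-161*7 - 2) = -54*(-1127 - 2) = -54*(-1129) = 60966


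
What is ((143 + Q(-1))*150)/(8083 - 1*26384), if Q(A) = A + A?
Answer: -21150/18301 ≈ -1.1557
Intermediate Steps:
Q(A) = 2*A
((143 + Q(-1))*150)/(8083 - 1*26384) = ((143 + 2*(-1))*150)/(8083 - 1*26384) = ((143 - 2)*150)/(8083 - 26384) = (141*150)/(-18301) = 21150*(-1/18301) = -21150/18301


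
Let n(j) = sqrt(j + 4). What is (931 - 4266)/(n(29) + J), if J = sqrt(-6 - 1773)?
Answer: -3335/(sqrt(33) + I*sqrt(1779)) ≈ -10.573 + 77.629*I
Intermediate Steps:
n(j) = sqrt(4 + j)
J = I*sqrt(1779) (J = sqrt(-1779) = I*sqrt(1779) ≈ 42.178*I)
(931 - 4266)/(n(29) + J) = (931 - 4266)/(sqrt(4 + 29) + I*sqrt(1779)) = -3335/(sqrt(33) + I*sqrt(1779))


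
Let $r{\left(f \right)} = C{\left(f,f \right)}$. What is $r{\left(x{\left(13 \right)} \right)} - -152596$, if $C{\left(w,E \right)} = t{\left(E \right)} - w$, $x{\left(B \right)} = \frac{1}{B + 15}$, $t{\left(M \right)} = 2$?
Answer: $\frac{4272743}{28} \approx 1.526 \cdot 10^{5}$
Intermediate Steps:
$x{\left(B \right)} = \frac{1}{15 + B}$
$C{\left(w,E \right)} = 2 - w$
$r{\left(f \right)} = 2 - f$
$r{\left(x{\left(13 \right)} \right)} - -152596 = \left(2 - \frac{1}{15 + 13}\right) - -152596 = \left(2 - \frac{1}{28}\right) + 152596 = \frac{55}{28} + 152596 = \frac{4272743}{28}$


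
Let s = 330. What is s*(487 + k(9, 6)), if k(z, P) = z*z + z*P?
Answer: 205260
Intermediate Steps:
k(z, P) = z² + P*z
s*(487 + k(9, 6)) = 330*(487 + 9*(6 + 9)) = 330*(487 + 9*15) = 330*(487 + 135) = 330*622 = 205260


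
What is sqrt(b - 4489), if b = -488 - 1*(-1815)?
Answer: I*sqrt(3162) ≈ 56.232*I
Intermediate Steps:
b = 1327 (b = -488 + 1815 = 1327)
sqrt(b - 4489) = sqrt(1327 - 4489) = sqrt(-3162) = I*sqrt(3162)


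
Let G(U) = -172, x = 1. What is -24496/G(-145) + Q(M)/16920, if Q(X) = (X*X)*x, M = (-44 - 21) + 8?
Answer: 11528643/80840 ≈ 142.61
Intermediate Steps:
M = -57 (M = -65 + 8 = -57)
Q(X) = X² (Q(X) = (X*X)*1 = X²*1 = X²)
-24496/G(-145) + Q(M)/16920 = -24496/(-172) + (-57)²/16920 = -24496*(-1/172) + 3249*(1/16920) = 6124/43 + 361/1880 = 11528643/80840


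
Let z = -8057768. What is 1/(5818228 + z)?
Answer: -1/2239540 ≈ -4.4652e-7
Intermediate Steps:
1/(5818228 + z) = 1/(5818228 - 8057768) = 1/(-2239540) = -1/2239540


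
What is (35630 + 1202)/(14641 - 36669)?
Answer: -9208/5507 ≈ -1.6721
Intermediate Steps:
(35630 + 1202)/(14641 - 36669) = 36832/(-22028) = 36832*(-1/22028) = -9208/5507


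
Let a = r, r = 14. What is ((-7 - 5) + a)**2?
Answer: 4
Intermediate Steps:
a = 14
((-7 - 5) + a)**2 = ((-7 - 5) + 14)**2 = (-12 + 14)**2 = 2**2 = 4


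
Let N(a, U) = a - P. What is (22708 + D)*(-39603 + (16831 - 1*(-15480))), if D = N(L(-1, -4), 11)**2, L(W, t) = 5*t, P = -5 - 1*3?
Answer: -166636784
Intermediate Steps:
P = -8 (P = -5 - 3 = -8)
N(a, U) = 8 + a (N(a, U) = a - 1*(-8) = a + 8 = 8 + a)
D = 144 (D = (8 + 5*(-4))**2 = (8 - 20)**2 = (-12)**2 = 144)
(22708 + D)*(-39603 + (16831 - 1*(-15480))) = (22708 + 144)*(-39603 + (16831 - 1*(-15480))) = 22852*(-39603 + (16831 + 15480)) = 22852*(-39603 + 32311) = 22852*(-7292) = -166636784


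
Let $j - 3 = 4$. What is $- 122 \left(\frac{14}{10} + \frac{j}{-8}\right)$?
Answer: $- \frac{1281}{20} \approx -64.05$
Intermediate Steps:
$j = 7$ ($j = 3 + 4 = 7$)
$- 122 \left(\frac{14}{10} + \frac{j}{-8}\right) = - 122 \left(\frac{14}{10} + \frac{7}{-8}\right) = - 122 \left(14 \cdot \frac{1}{10} + 7 \left(- \frac{1}{8}\right)\right) = - 122 \left(\frac{7}{5} - \frac{7}{8}\right) = \left(-122\right) \frac{21}{40} = - \frac{1281}{20}$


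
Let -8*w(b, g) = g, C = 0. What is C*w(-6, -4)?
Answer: 0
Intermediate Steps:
w(b, g) = -g/8
C*w(-6, -4) = 0*(-⅛*(-4)) = 0*(½) = 0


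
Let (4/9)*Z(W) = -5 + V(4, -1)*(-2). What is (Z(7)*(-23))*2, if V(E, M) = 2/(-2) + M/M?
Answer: 1035/2 ≈ 517.50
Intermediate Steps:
V(E, M) = 0 (V(E, M) = 2*(-½) + 1 = -1 + 1 = 0)
Z(W) = -45/4 (Z(W) = 9*(-5 + 0*(-2))/4 = 9*(-5 + 0)/4 = (9/4)*(-5) = -45/4)
(Z(7)*(-23))*2 = -45/4*(-23)*2 = (1035/4)*2 = 1035/2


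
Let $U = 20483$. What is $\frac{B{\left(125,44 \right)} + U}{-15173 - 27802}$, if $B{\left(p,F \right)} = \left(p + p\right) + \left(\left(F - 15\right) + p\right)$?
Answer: $- \frac{20887}{42975} \approx -0.48603$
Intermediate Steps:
$B{\left(p,F \right)} = -15 + F + 3 p$ ($B{\left(p,F \right)} = 2 p + \left(\left(-15 + F\right) + p\right) = 2 p + \left(-15 + F + p\right) = -15 + F + 3 p$)
$\frac{B{\left(125,44 \right)} + U}{-15173 - 27802} = \frac{\left(-15 + 44 + 3 \cdot 125\right) + 20483}{-15173 - 27802} = \frac{\left(-15 + 44 + 375\right) + 20483}{-42975} = \left(404 + 20483\right) \left(- \frac{1}{42975}\right) = 20887 \left(- \frac{1}{42975}\right) = - \frac{20887}{42975}$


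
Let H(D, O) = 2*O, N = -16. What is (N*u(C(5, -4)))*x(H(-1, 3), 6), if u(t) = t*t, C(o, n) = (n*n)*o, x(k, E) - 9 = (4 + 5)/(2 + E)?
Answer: -1036800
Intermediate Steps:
x(k, E) = 9 + 9/(2 + E) (x(k, E) = 9 + (4 + 5)/(2 + E) = 9 + 9/(2 + E))
C(o, n) = o*n**2 (C(o, n) = n**2*o = o*n**2)
u(t) = t**2
(N*u(C(5, -4)))*x(H(-1, 3), 6) = (-16*(5*(-4)**2)**2)*(9*(3 + 6)/(2 + 6)) = (-16*(5*16)**2)*(9*9/8) = (-16*80**2)*(9*(1/8)*9) = -16*6400*(81/8) = -102400*81/8 = -1036800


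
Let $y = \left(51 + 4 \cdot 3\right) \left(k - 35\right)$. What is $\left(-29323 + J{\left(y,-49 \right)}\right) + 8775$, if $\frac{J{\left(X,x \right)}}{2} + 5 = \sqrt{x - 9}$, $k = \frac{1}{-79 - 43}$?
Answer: $-20558 + 2 i \sqrt{58} \approx -20558.0 + 15.232 i$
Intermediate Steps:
$k = - \frac{1}{122}$ ($k = \frac{1}{-122} = - \frac{1}{122} \approx -0.0081967$)
$y = - \frac{269073}{122}$ ($y = \left(51 + 4 \cdot 3\right) \left(- \frac{1}{122} - 35\right) = \left(51 + 12\right) \left(- \frac{4271}{122}\right) = 63 \left(- \frac{4271}{122}\right) = - \frac{269073}{122} \approx -2205.5$)
$J{\left(X,x \right)} = -10 + 2 \sqrt{-9 + x}$ ($J{\left(X,x \right)} = -10 + 2 \sqrt{x - 9} = -10 + 2 \sqrt{-9 + x}$)
$\left(-29323 + J{\left(y,-49 \right)}\right) + 8775 = \left(-29323 - \left(10 - 2 \sqrt{-9 - 49}\right)\right) + 8775 = \left(-29323 - \left(10 - 2 \sqrt{-58}\right)\right) + 8775 = \left(-29323 - \left(10 - 2 i \sqrt{58}\right)\right) + 8775 = \left(-29333 + 2 i \sqrt{58}\right) + 8775 = -20558 + 2 i \sqrt{58}$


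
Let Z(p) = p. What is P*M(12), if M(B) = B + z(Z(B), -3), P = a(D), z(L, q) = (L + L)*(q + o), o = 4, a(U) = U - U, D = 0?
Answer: 0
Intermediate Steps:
a(U) = 0
z(L, q) = 2*L*(4 + q) (z(L, q) = (L + L)*(q + 4) = (2*L)*(4 + q) = 2*L*(4 + q))
P = 0
M(B) = 3*B (M(B) = B + 2*B*(4 - 3) = B + 2*B*1 = B + 2*B = 3*B)
P*M(12) = 0*(3*12) = 0*36 = 0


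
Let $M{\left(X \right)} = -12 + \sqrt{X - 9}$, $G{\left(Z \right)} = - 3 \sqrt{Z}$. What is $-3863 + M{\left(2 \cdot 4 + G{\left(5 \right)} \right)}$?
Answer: $-3875 + i \sqrt{1 + 3 \sqrt{5}} \approx -3875.0 + 2.7764 i$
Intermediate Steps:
$M{\left(X \right)} = -12 + \sqrt{-9 + X}$
$-3863 + M{\left(2 \cdot 4 + G{\left(5 \right)} \right)} = -3863 - \left(12 - \sqrt{-9 + \left(2 \cdot 4 - 3 \sqrt{5}\right)}\right) = -3863 - \left(12 - \sqrt{-9 + \left(8 - 3 \sqrt{5}\right)}\right) = -3863 - \left(12 - \sqrt{-1 - 3 \sqrt{5}}\right) = -3875 + \sqrt{-1 - 3 \sqrt{5}}$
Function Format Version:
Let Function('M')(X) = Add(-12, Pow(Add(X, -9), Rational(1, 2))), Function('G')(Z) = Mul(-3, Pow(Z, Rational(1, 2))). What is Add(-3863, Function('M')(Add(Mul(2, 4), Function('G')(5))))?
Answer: Add(-3875, Mul(I, Pow(Add(1, Mul(3, Pow(5, Rational(1, 2)))), Rational(1, 2)))) ≈ Add(-3875.0, Mul(2.7764, I))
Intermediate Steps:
Function('M')(X) = Add(-12, Pow(Add(-9, X), Rational(1, 2)))
Add(-3863, Function('M')(Add(Mul(2, 4), Function('G')(5)))) = Add(-3863, Add(-12, Pow(Add(-9, Add(Mul(2, 4), Mul(-3, Pow(5, Rational(1, 2))))), Rational(1, 2)))) = Add(-3863, Add(-12, Pow(Add(-9, Add(8, Mul(-3, Pow(5, Rational(1, 2))))), Rational(1, 2)))) = Add(-3863, Add(-12, Pow(Add(-1, Mul(-3, Pow(5, Rational(1, 2)))), Rational(1, 2)))) = Add(-3875, Pow(Add(-1, Mul(-3, Pow(5, Rational(1, 2)))), Rational(1, 2)))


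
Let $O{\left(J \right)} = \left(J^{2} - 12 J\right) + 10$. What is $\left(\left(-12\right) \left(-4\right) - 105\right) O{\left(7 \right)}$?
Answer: $1425$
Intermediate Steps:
$O{\left(J \right)} = 10 + J^{2} - 12 J$
$\left(\left(-12\right) \left(-4\right) - 105\right) O{\left(7 \right)} = \left(\left(-12\right) \left(-4\right) - 105\right) \left(10 + 7^{2} - 84\right) = \left(48 - 105\right) \left(10 + 49 - 84\right) = \left(-57\right) \left(-25\right) = 1425$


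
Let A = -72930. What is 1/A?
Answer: -1/72930 ≈ -1.3712e-5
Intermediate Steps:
1/A = 1/(-72930) = -1/72930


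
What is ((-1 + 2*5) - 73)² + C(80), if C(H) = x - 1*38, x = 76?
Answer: 4134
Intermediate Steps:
C(H) = 38 (C(H) = 76 - 1*38 = 76 - 38 = 38)
((-1 + 2*5) - 73)² + C(80) = ((-1 + 2*5) - 73)² + 38 = ((-1 + 10) - 73)² + 38 = (9 - 73)² + 38 = (-64)² + 38 = 4096 + 38 = 4134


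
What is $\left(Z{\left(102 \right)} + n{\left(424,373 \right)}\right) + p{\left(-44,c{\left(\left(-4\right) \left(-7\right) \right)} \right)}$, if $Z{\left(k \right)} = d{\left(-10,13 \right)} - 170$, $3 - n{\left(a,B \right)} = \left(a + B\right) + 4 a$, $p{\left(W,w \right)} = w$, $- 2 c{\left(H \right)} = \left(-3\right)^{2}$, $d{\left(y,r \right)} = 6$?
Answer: $- \frac{5317}{2} \approx -2658.5$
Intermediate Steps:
$c{\left(H \right)} = - \frac{9}{2}$ ($c{\left(H \right)} = - \frac{\left(-3\right)^{2}}{2} = \left(- \frac{1}{2}\right) 9 = - \frac{9}{2}$)
$n{\left(a,B \right)} = 3 - B - 5 a$ ($n{\left(a,B \right)} = 3 - \left(\left(a + B\right) + 4 a\right) = 3 - \left(\left(B + a\right) + 4 a\right) = 3 - \left(B + 5 a\right) = 3 - B - 5 a$)
$Z{\left(k \right)} = -164$ ($Z{\left(k \right)} = 6 - 170 = -164$)
$\left(Z{\left(102 \right)} + n{\left(424,373 \right)}\right) + p{\left(-44,c{\left(\left(-4\right) \left(-7\right) \right)} \right)} = \left(-164 - 2490\right) - \frac{9}{2} = -2654 - \frac{9}{2} = - \frac{5317}{2}$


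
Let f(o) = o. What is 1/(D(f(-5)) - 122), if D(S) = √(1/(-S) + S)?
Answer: -305/37222 - I*√30/37222 ≈ -0.0081941 - 0.00014715*I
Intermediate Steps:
D(S) = √(S - 1/S) (D(S) = √(-1/S + S) = √(S - 1/S))
1/(D(f(-5)) - 122) = 1/(√(-5 - 1/(-5)) - 122) = 1/(√(-5 - 1*(-⅕)) - 122) = 1/(√(-5 + ⅕) - 122) = 1/(√(-24/5) - 122) = 1/(2*I*√30/5 - 122) = 1/(-122 + 2*I*√30/5)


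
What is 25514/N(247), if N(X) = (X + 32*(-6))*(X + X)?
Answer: 12757/13585 ≈ 0.93905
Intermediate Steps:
N(X) = 2*X*(-192 + X) (N(X) = (X - 192)*(2*X) = (-192 + X)*(2*X) = 2*X*(-192 + X))
25514/N(247) = 25514/((2*247*(-192 + 247))) = 25514/((2*247*55)) = 25514/27170 = 25514*(1/27170) = 12757/13585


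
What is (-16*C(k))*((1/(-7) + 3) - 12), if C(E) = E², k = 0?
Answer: 0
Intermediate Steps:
(-16*C(k))*((1/(-7) + 3) - 12) = (-16*0²)*((1/(-7) + 3) - 12) = (-16*0)*((-⅐ + 3) - 12) = 0*(20/7 - 12) = 0*(-64/7) = 0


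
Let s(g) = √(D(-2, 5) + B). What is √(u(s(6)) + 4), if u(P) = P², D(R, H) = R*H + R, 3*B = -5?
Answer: I*√87/3 ≈ 3.1091*I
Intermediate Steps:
B = -5/3 (B = (⅓)*(-5) = -5/3 ≈ -1.6667)
D(R, H) = R + H*R (D(R, H) = H*R + R = R + H*R)
s(g) = I*√123/3 (s(g) = √(-2*(1 + 5) - 5/3) = √(-2*6 - 5/3) = √(-12 - 5/3) = √(-41/3) = I*√123/3)
√(u(s(6)) + 4) = √((I*√123/3)² + 4) = √(-41/3 + 4) = √(-29/3) = I*√87/3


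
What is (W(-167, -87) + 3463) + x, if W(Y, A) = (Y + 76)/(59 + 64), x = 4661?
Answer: 999161/123 ≈ 8123.3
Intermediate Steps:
W(Y, A) = 76/123 + Y/123 (W(Y, A) = (76 + Y)/123 = (76 + Y)*(1/123) = 76/123 + Y/123)
(W(-167, -87) + 3463) + x = ((76/123 + (1/123)*(-167)) + 3463) + 4661 = ((76/123 - 167/123) + 3463) + 4661 = (-91/123 + 3463) + 4661 = 425858/123 + 4661 = 999161/123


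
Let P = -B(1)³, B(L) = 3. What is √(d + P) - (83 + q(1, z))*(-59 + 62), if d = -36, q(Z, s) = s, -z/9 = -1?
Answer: -276 + 3*I*√7 ≈ -276.0 + 7.9373*I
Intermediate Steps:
z = 9 (z = -9*(-1) = 9)
P = -27 (P = -1*3³ = -1*27 = -27)
√(d + P) - (83 + q(1, z))*(-59 + 62) = √(-36 - 27) - (83 + 9)*(-59 + 62) = √(-63) - 92*3 = 3*I*√7 - 1*276 = 3*I*√7 - 276 = -276 + 3*I*√7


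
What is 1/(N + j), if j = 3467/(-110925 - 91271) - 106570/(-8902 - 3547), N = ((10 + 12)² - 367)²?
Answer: 2517138004/34478607003793 ≈ 7.3006e-5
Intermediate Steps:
N = 13689 (N = (22² - 367)² = (484 - 367)² = 117² = 13689)
j = 21504867037/2517138004 (j = 3467/(-202196) - 106570/(-12449) = 3467*(-1/202196) - 106570*(-1/12449) = -3467/202196 + 106570/12449 = 21504867037/2517138004 ≈ 8.5434)
1/(N + j) = 1/(13689 + 21504867037/2517138004) = 1/(34478607003793/2517138004) = 2517138004/34478607003793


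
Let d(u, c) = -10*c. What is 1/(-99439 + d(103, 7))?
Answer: -1/99509 ≈ -1.0049e-5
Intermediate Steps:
1/(-99439 + d(103, 7)) = 1/(-99439 - 10*7) = 1/(-99439 - 70) = 1/(-99509) = -1/99509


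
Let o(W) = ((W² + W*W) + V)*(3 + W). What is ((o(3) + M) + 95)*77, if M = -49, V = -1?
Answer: 11396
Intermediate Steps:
o(W) = (-1 + 2*W²)*(3 + W) (o(W) = ((W² + W*W) - 1)*(3 + W) = ((W² + W²) - 1)*(3 + W) = (2*W² - 1)*(3 + W) = (-1 + 2*W²)*(3 + W))
((o(3) + M) + 95)*77 = (((-3 - 1*3 + 2*3³ + 6*3²) - 49) + 95)*77 = (((-3 - 3 + 2*27 + 6*9) - 49) + 95)*77 = (((-3 - 3 + 54 + 54) - 49) + 95)*77 = ((102 - 49) + 95)*77 = (53 + 95)*77 = 148*77 = 11396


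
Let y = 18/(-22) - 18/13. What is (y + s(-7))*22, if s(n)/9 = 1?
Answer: 1944/13 ≈ 149.54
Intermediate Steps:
y = -315/143 (y = 18*(-1/22) - 18*1/13 = -9/11 - 18/13 = -315/143 ≈ -2.2028)
s(n) = 9 (s(n) = 9*1 = 9)
(y + s(-7))*22 = (-315/143 + 9)*22 = (972/143)*22 = 1944/13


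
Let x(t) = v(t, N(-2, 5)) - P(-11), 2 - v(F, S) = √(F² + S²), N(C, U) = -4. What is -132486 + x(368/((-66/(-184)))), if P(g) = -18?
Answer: -132466 - 4*√71640385/33 ≈ -1.3349e+5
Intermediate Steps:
v(F, S) = 2 - √(F² + S²)
x(t) = 20 - √(16 + t²) (x(t) = (2 - √(t² + (-4)²)) - 1*(-18) = (2 - √(t² + 16)) + 18 = (2 - √(16 + t²)) + 18 = 20 - √(16 + t²))
-132486 + x(368/((-66/(-184)))) = -132486 + (20 - √(16 + (368/((-66/(-184))))²)) = -132486 + (20 - √(16 + (368/((-66*(-1/184))))²)) = -132486 + (20 - √(16 + (368/(33/92))²)) = -132486 + (20 - √(16 + (368*(92/33))²)) = -132486 + (20 - √(16 + (33856/33)²)) = -132486 + (20 - √(16 + 1146228736/1089)) = -132486 + (20 - √(1146246160/1089)) = -132486 + (20 - 4*√71640385/33) = -132466 - 4*√71640385/33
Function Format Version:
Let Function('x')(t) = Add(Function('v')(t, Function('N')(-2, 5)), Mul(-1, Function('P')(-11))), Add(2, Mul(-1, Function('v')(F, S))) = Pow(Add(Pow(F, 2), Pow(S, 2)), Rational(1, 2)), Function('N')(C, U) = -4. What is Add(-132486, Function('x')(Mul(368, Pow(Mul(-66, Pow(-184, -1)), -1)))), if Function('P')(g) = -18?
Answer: Add(-132466, Mul(Rational(-4, 33), Pow(71640385, Rational(1, 2)))) ≈ -1.3349e+5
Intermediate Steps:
Function('v')(F, S) = Add(2, Mul(-1, Pow(Add(Pow(F, 2), Pow(S, 2)), Rational(1, 2))))
Function('x')(t) = Add(20, Mul(-1, Pow(Add(16, Pow(t, 2)), Rational(1, 2)))) (Function('x')(t) = Add(Add(2, Mul(-1, Pow(Add(Pow(t, 2), Pow(-4, 2)), Rational(1, 2)))), Mul(-1, -18)) = Add(Add(2, Mul(-1, Pow(Add(Pow(t, 2), 16), Rational(1, 2)))), 18) = Add(Add(2, Mul(-1, Pow(Add(16, Pow(t, 2)), Rational(1, 2)))), 18) = Add(20, Mul(-1, Pow(Add(16, Pow(t, 2)), Rational(1, 2)))))
Add(-132486, Function('x')(Mul(368, Pow(Mul(-66, Pow(-184, -1)), -1)))) = Add(-132486, Add(20, Mul(-1, Pow(Add(16, Pow(Mul(368, Pow(Mul(-66, Pow(-184, -1)), -1)), 2)), Rational(1, 2))))) = Add(-132486, Add(20, Mul(-1, Pow(Add(16, Pow(Mul(368, Pow(Mul(-66, Rational(-1, 184)), -1)), 2)), Rational(1, 2))))) = Add(-132486, Add(20, Mul(-1, Pow(Add(16, Pow(Mul(368, Pow(Rational(33, 92), -1)), 2)), Rational(1, 2))))) = Add(-132486, Add(20, Mul(-1, Pow(Add(16, Pow(Mul(368, Rational(92, 33)), 2)), Rational(1, 2))))) = Add(-132486, Add(20, Mul(-1, Pow(Add(16, Pow(Rational(33856, 33), 2)), Rational(1, 2))))) = Add(-132486, Add(20, Mul(-1, Pow(Add(16, Rational(1146228736, 1089)), Rational(1, 2))))) = Add(-132486, Add(20, Mul(-1, Pow(Rational(1146246160, 1089), Rational(1, 2))))) = Add(-132486, Add(20, Mul(-1, Mul(Rational(4, 33), Pow(71640385, Rational(1, 2)))))) = Add(-132486, Add(20, Mul(Rational(-4, 33), Pow(71640385, Rational(1, 2))))) = Add(-132466, Mul(Rational(-4, 33), Pow(71640385, Rational(1, 2))))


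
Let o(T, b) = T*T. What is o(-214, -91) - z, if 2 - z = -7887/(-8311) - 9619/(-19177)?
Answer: 7298881064826/159380047 ≈ 45795.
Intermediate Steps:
o(T, b) = T²
z = 87567586/159380047 (z = 2 - (-7887/(-8311) - 9619/(-19177)) = 2 - (-7887*(-1/8311) - 9619*(-1/19177)) = 2 - (7887/8311 + 9619/19177) = 2 - 1*231192508/159380047 = 2 - 231192508/159380047 = 87567586/159380047 ≈ 0.54943)
o(-214, -91) - z = (-214)² - 1*87567586/159380047 = 45796 - 87567586/159380047 = 7298881064826/159380047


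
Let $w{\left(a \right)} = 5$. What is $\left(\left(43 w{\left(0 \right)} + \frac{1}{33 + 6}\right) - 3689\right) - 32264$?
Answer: $- \frac{1393781}{39} \approx -35738.0$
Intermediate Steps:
$\left(\left(43 w{\left(0 \right)} + \frac{1}{33 + 6}\right) - 3689\right) - 32264 = \left(\left(43 \cdot 5 + \frac{1}{33 + 6}\right) - 3689\right) - 32264 = \left(\left(215 + \frac{1}{39}\right) - 3689\right) - 32264 = \left(\frac{8386}{39} - 3689\right) - 32264 = - \frac{135485}{39} - 32264 = - \frac{1393781}{39}$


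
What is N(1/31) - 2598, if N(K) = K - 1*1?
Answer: -80568/31 ≈ -2599.0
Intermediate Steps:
N(K) = -1 + K (N(K) = K - 1 = -1 + K)
N(1/31) - 2598 = (-1 + 1/31) - 2598 = -30/31 - 2598 = -80568/31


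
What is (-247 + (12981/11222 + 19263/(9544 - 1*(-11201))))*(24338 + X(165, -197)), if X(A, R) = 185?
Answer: -466069719285259/77600130 ≈ -6.0060e+6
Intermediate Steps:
(-247 + (12981/11222 + 19263/(9544 - 1*(-11201))))*(24338 + X(165, -197)) = (-247 + (12981/11222 + 19263/(9544 - 1*(-11201))))*(24338 + 185) = (-247 + (12981*(1/11222) + 19263/(9544 + 11201)))*24523 = (-247 + (12981/11222 + 19263/20745))*24523 = (-247 + (12981/11222 + 19263*(1/20745)))*24523 = (-247 + (12981/11222 + 6421/6915))*24523 = (-247 + 161820077/77600130)*24523 = -19005412033/77600130*24523 = -466069719285259/77600130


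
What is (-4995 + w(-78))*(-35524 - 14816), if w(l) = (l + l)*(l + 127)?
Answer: 636247260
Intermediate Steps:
w(l) = 2*l*(127 + l) (w(l) = (2*l)*(127 + l) = 2*l*(127 + l))
(-4995 + w(-78))*(-35524 - 14816) = (-4995 + 2*(-78)*(127 - 78))*(-35524 - 14816) = (-4995 + 2*(-78)*49)*(-50340) = (-4995 - 7644)*(-50340) = -12639*(-50340) = 636247260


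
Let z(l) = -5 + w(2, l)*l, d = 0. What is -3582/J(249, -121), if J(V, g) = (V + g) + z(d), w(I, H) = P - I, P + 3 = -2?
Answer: -1194/41 ≈ -29.122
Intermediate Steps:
P = -5 (P = -3 - 2 = -5)
w(I, H) = -5 - I
z(l) = -5 - 7*l (z(l) = -5 + (-5 - 1*2)*l = -5 + (-5 - 2)*l = -5 - 7*l)
J(V, g) = -5 + V + g (J(V, g) = (V + g) + (-5 - 7*0) = (V + g) + (-5 + 0) = (V + g) - 5 = -5 + V + g)
-3582/J(249, -121) = -3582/(-5 + 249 - 121) = -3582/123 = -3582*1/123 = -1194/41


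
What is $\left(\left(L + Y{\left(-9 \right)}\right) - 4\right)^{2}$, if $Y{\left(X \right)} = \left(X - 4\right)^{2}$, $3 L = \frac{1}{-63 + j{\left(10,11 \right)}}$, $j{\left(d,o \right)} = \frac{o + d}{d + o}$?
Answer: $\frac{941814721}{34596} \approx 27223.0$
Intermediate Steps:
$j{\left(d,o \right)} = 1$ ($j{\left(d,o \right)} = \frac{d + o}{d + o} = 1$)
$L = - \frac{1}{186}$ ($L = \frac{1}{3 \left(-63 + 1\right)} = \frac{1}{3 \left(-62\right)} = \frac{1}{3} \left(- \frac{1}{62}\right) = - \frac{1}{186} \approx -0.0053763$)
$Y{\left(X \right)} = \left(-4 + X\right)^{2}$
$\left(\left(L + Y{\left(-9 \right)}\right) - 4\right)^{2} = \left(\left(- \frac{1}{186} + \left(-4 - 9\right)^{2}\right) - 4\right)^{2} = \left(\left(- \frac{1}{186} + \left(-13\right)^{2}\right) - 4\right)^{2} = \left(\left(- \frac{1}{186} + 169\right) - 4\right)^{2} = \left(\frac{31433}{186} - 4\right)^{2} = \left(\frac{30689}{186}\right)^{2} = \frac{941814721}{34596}$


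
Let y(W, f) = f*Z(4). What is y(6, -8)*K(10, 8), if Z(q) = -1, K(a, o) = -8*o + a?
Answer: -432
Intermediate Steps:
K(a, o) = a - 8*o
y(W, f) = -f (y(W, f) = f*(-1) = -f)
y(6, -8)*K(10, 8) = (-1*(-8))*(10 - 8*8) = 8*(10 - 64) = 8*(-54) = -432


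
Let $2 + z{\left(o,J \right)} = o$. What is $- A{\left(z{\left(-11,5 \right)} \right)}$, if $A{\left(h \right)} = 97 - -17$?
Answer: $-114$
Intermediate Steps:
$z{\left(o,J \right)} = -2 + o$
$A{\left(h \right)} = 114$ ($A{\left(h \right)} = 97 + 17 = 114$)
$- A{\left(z{\left(-11,5 \right)} \right)} = \left(-1\right) 114 = -114$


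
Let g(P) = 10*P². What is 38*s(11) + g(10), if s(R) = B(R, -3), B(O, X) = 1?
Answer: 1038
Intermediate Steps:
s(R) = 1
38*s(11) + g(10) = 38*1 + 10*10² = 38 + 10*100 = 38 + 1000 = 1038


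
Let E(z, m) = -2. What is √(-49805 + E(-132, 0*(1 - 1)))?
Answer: I*√49807 ≈ 223.17*I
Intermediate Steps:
√(-49805 + E(-132, 0*(1 - 1))) = √(-49805 - 2) = √(-49807) = I*√49807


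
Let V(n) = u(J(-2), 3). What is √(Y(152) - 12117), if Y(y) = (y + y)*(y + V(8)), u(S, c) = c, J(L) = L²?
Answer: √35003 ≈ 187.09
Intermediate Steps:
V(n) = 3
Y(y) = 2*y*(3 + y) (Y(y) = (y + y)*(y + 3) = (2*y)*(3 + y) = 2*y*(3 + y))
√(Y(152) - 12117) = √(2*152*(3 + 152) - 12117) = √(2*152*155 - 12117) = √(47120 - 12117) = √35003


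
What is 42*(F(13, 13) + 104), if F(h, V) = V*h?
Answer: 11466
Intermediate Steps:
42*(F(13, 13) + 104) = 42*(13*13 + 104) = 42*(169 + 104) = 42*273 = 11466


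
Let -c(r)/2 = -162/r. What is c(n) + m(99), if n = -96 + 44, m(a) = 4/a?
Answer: -7967/1287 ≈ -6.1904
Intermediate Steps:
n = -52
c(r) = 324/r (c(r) = -(-324)/r = 324/r)
c(n) + m(99) = 324/(-52) + 4/99 = 324*(-1/52) + 4*(1/99) = -81/13 + 4/99 = -7967/1287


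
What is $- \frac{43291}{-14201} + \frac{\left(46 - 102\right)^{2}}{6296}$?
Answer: $\frac{39636809}{11176187} \approx 3.5465$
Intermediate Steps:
$- \frac{43291}{-14201} + \frac{\left(46 - 102\right)^{2}}{6296} = \left(-43291\right) \left(- \frac{1}{14201}\right) + \left(-56\right)^{2} \cdot \frac{1}{6296} = \frac{43291}{14201} + 3136 \cdot \frac{1}{6296} = \frac{43291}{14201} + \frac{392}{787} = \frac{39636809}{11176187}$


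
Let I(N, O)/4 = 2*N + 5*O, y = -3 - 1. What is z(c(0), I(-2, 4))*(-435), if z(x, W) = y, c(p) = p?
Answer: 1740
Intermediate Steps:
y = -4
I(N, O) = 8*N + 20*O (I(N, O) = 4*(2*N + 5*O) = 8*N + 20*O)
z(x, W) = -4
z(c(0), I(-2, 4))*(-435) = -4*(-435) = 1740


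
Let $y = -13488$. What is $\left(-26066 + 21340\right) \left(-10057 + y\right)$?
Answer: $111273670$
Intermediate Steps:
$\left(-26066 + 21340\right) \left(-10057 + y\right) = \left(-26066 + 21340\right) \left(-10057 - 13488\right) = \left(-4726\right) \left(-23545\right) = 111273670$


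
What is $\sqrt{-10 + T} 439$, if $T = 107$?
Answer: $439 \sqrt{97} \approx 4323.6$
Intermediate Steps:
$\sqrt{-10 + T} 439 = \sqrt{-10 + 107} \cdot 439 = \sqrt{97} \cdot 439 = 439 \sqrt{97}$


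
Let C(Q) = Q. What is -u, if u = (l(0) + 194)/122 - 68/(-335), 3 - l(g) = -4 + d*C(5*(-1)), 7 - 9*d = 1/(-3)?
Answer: -2078887/1103490 ≈ -1.8839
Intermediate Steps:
d = 22/27 (d = 7/9 - ⅑/(-3) = 7/9 - ⅑*(-⅓) = 7/9 + 1/27 = 22/27 ≈ 0.81481)
l(g) = 299/27 (l(g) = 3 - (-4 + 22*(5*(-1))/27) = 3 - (-4 + (22/27)*(-5)) = 3 - (-4 - 110/27) = 3 - 1*(-218/27) = 3 + 218/27 = 299/27)
u = 2078887/1103490 (u = (299/27 + 194)/122 - 68/(-335) = (5537/27)*(1/122) - 68*(-1/335) = 5537/3294 + 68/335 = 2078887/1103490 ≈ 1.8839)
-u = -1*2078887/1103490 = -2078887/1103490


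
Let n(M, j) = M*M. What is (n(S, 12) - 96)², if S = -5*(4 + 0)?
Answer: 92416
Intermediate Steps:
S = -20 (S = -5*4 = -20)
n(M, j) = M²
(n(S, 12) - 96)² = ((-20)² - 96)² = (400 - 96)² = 304² = 92416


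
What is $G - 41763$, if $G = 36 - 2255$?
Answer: $-43982$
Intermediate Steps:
$G = -2219$ ($G = 36 - 2255 = -2219$)
$G - 41763 = -2219 - 41763 = -43982$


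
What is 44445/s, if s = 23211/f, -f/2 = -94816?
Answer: 2809398080/7737 ≈ 3.6311e+5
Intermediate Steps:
f = 189632 (f = -2*(-94816) = 189632)
s = 23211/189632 ≈ 0.12240
44445/s = 44445/(23211/189632) = 44445*(189632/23211) = 2809398080/7737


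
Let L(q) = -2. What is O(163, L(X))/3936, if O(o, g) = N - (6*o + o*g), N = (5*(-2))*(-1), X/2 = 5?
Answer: -107/656 ≈ -0.16311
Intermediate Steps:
X = 10 (X = 2*5 = 10)
N = 10 (N = -10*(-1) = 10)
O(o, g) = 10 - 6*o - g*o (O(o, g) = 10 - (6*o + o*g) = 10 - (6*o + g*o) = 10 + (-6*o - g*o) = 10 - 6*o - g*o)
O(163, L(X))/3936 = (10 - 6*163 - 1*(-2)*163)/3936 = (10 - 978 + 326)*(1/3936) = -642*1/3936 = -107/656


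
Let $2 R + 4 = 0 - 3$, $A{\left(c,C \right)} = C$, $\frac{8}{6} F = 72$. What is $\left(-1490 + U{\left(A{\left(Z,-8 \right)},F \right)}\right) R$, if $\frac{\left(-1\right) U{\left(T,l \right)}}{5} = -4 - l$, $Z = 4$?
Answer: $4200$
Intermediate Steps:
$F = 54$ ($F = \frac{3}{4} \cdot 72 = 54$)
$U{\left(T,l \right)} = 20 + 5 l$ ($U{\left(T,l \right)} = - 5 \left(-4 - l\right) = 20 + 5 l$)
$R = - \frac{7}{2}$ ($R = -2 + \frac{0 - 3}{2} = -2 + \frac{1}{2} \left(-3\right) = -2 - \frac{3}{2} = - \frac{7}{2} \approx -3.5$)
$\left(-1490 + U{\left(A{\left(Z,-8 \right)},F \right)}\right) R = \left(-1490 + \left(20 + 5 \cdot 54\right)\right) \left(- \frac{7}{2}\right) = \left(-1490 + \left(20 + 270\right)\right) \left(- \frac{7}{2}\right) = \left(-1490 + 290\right) \left(- \frac{7}{2}\right) = \left(-1200\right) \left(- \frac{7}{2}\right) = 4200$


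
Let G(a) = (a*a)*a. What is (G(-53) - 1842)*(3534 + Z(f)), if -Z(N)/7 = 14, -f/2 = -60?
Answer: -517870484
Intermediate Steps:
f = 120 (f = -2*(-60) = 120)
G(a) = a**3 (G(a) = a**2*a = a**3)
Z(N) = -98 (Z(N) = -7*14 = -98)
(G(-53) - 1842)*(3534 + Z(f)) = ((-53)**3 - 1842)*(3534 - 98) = (-148877 - 1842)*3436 = -150719*3436 = -517870484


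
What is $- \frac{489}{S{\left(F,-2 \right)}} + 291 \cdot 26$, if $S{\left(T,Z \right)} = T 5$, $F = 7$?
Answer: $\frac{264321}{35} \approx 7552.0$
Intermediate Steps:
$S{\left(T,Z \right)} = 5 T$
$- \frac{489}{S{\left(F,-2 \right)}} + 291 \cdot 26 = - \frac{489}{5 \cdot 7} + 291 \cdot 26 = - \frac{489}{35} + 7566 = \frac{264321}{35}$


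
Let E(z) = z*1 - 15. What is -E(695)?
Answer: -680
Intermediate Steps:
E(z) = -15 + z (E(z) = z - 15 = -15 + z)
-E(695) = -(-15 + 695) = -1*680 = -680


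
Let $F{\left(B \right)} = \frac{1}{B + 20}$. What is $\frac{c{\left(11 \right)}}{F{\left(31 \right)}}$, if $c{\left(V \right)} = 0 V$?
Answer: $0$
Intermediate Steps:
$c{\left(V \right)} = 0$
$F{\left(B \right)} = \frac{1}{20 + B}$
$\frac{c{\left(11 \right)}}{F{\left(31 \right)}} = \frac{0}{\frac{1}{20 + 31}} = \frac{0}{\frac{1}{51}} = 0 \frac{1}{\frac{1}{51}} = 0 \cdot 51 = 0$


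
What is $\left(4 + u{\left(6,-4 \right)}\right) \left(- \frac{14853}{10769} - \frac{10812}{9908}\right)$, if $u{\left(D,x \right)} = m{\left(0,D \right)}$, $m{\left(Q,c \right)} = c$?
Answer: $- \frac{658994880}{26674813} \approx -24.705$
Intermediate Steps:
$u{\left(D,x \right)} = D$
$\left(4 + u{\left(6,-4 \right)}\right) \left(- \frac{14853}{10769} - \frac{10812}{9908}\right) = \left(4 + 6\right) \left(- \frac{14853}{10769} - \frac{10812}{9908}\right) = 10 \left(\left(-14853\right) \frac{1}{10769} - \frac{2703}{2477}\right) = 10 \left(- \frac{14853}{10769} - \frac{2703}{2477}\right) = 10 \left(- \frac{65899488}{26674813}\right) = - \frac{658994880}{26674813}$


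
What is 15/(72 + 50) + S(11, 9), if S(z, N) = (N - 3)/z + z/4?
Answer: 9175/2684 ≈ 3.4184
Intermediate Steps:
S(z, N) = z/4 + (-3 + N)/z (S(z, N) = (-3 + N)/z + z*(¼) = (-3 + N)/z + z/4 = z/4 + (-3 + N)/z)
15/(72 + 50) + S(11, 9) = 15/(72 + 50) + (-3 + 9 + (¼)*11²)/11 = 15/122 + (-3 + 9 + (¼)*121)/11 = (1/122)*15 + (-3 + 9 + 121/4)/11 = 15/122 + (1/11)*(145/4) = 15/122 + 145/44 = 9175/2684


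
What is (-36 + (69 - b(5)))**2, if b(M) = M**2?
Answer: 64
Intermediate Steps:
(-36 + (69 - b(5)))**2 = (-36 + (69 - 1*5**2))**2 = (-36 + (69 - 1*25))**2 = (-36 + (69 - 25))**2 = (-36 + 44)**2 = 8**2 = 64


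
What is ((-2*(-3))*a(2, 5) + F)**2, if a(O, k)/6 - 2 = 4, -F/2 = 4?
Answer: 43264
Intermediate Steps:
F = -8 (F = -2*4 = -8)
a(O, k) = 36 (a(O, k) = 12 + 6*4 = 12 + 24 = 36)
((-2*(-3))*a(2, 5) + F)**2 = (-2*(-3)*36 - 8)**2 = (6*36 - 8)**2 = (216 - 8)**2 = 208**2 = 43264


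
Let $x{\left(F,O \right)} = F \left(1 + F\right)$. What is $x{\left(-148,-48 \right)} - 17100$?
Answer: $4656$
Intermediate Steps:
$x{\left(-148,-48 \right)} - 17100 = - 148 \left(1 - 148\right) - 17100 = \left(-148\right) \left(-147\right) - 17100 = 21756 - 17100 = 4656$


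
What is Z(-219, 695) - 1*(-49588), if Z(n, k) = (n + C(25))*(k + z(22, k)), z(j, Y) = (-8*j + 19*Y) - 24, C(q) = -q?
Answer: -3293212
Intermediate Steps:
z(j, Y) = -24 - 8*j + 19*Y
Z(n, k) = (-200 + 20*k)*(-25 + n) (Z(n, k) = (n - 1*25)*(k + (-24 - 8*22 + 19*k)) = (n - 25)*(k + (-24 - 176 + 19*k)) = (-25 + n)*(k + (-200 + 19*k)) = (-25 + n)*(-200 + 20*k) = (-200 + 20*k)*(-25 + n))
Z(-219, 695) - 1*(-49588) = (5000 - 500*695 - 200*(-219) + 20*695*(-219)) - 1*(-49588) = (5000 - 347500 + 43800 - 3044100) + 49588 = -3342800 + 49588 = -3293212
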